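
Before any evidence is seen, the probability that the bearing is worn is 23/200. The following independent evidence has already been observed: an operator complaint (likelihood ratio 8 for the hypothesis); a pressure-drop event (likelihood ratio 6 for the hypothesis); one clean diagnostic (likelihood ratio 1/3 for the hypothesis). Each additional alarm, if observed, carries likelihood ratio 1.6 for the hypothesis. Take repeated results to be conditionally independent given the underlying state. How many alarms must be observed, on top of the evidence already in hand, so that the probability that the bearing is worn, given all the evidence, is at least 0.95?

5

Prior odds = 0.115/0.885 = 23/177.
Combined Bayes factor of the evidence already in hand = 8 × 6 × (1/3) = 16.
Odds after that evidence = (23/177) × 16 = 368/177.
Target odds = 0.95/0.05 = 19.
Need 1.6ⁿ ≥ 19 ÷ (368/177) = 3363/368.
1.6⁴ = 6.5536 falls short of 3363/368 but 1.6⁵ = 10.48576 reaches it, so n = 5.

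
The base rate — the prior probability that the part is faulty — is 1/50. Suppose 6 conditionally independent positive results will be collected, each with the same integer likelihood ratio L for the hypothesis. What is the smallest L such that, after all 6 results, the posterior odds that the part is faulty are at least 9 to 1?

Prior odds = 0.02/0.98 = 1/49.
Target odds = 9.
Need L⁶ ≥ 9 ÷ (1/49) = 441.
2⁶ = 64 < 441 ≤ 729 = 3⁶, so L = 3.

3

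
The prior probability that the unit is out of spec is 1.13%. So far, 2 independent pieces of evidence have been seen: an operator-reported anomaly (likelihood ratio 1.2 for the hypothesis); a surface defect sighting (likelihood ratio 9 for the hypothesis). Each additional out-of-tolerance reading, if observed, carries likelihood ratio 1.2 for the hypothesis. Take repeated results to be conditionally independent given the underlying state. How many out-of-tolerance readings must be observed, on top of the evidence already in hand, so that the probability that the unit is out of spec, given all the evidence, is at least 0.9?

24

Prior odds = 0.0113/0.9887 = 113/9887.
Combined Bayes factor of the evidence already in hand = 1.2 × 9 = 10.8.
Odds after that evidence = (113/9887) × 10.8 = 6102/49435.
Target odds = 0.9/0.1 = 9.
Need 1.2ⁿ ≥ 9 ÷ (6102/49435) = 49435/678.
1.2²³ ≈66.2474 falls short of 49435/678 but 1.2²⁴ ≈79.4968 reaches it, so n = 24.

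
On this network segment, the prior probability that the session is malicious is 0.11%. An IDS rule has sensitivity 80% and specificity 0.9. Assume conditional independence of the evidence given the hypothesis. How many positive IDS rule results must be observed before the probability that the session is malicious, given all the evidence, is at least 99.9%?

Prior odds = 0.0011/0.9989 = 11/9989.
False-positive rate = 1 − 0.9 = 0.1; likelihood ratio of a positive = 0.8/0.1 = 8.
Target odds: 0.999 ÷ 0.001 = 999.
Require 8ⁿ ≥ 999 ÷ (11/9989) = 9979011/11.
8⁶ = 262144 falls short of 9979011/11 but 8⁷ = 2097152 reaches it, so n = 7.

7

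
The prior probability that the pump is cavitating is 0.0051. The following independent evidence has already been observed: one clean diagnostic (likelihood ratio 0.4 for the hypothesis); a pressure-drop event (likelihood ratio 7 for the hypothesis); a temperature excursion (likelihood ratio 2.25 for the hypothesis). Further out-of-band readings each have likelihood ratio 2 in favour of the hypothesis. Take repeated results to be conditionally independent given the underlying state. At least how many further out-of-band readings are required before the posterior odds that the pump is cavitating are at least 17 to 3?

Prior odds = 0.0051/0.9949 = 51/9949.
Combined Bayes factor of the evidence already in hand = 0.4 × 7 × 2.25 = 6.3.
Odds after that evidence = (51/9949) × 6.3 = 3213/99490.
Target odds = 17/3.
Need 2ⁿ ≥ 17/3 ÷ (3213/99490) = 99490/567.
2⁷ = 128 falls short of 99490/567 but 2⁸ = 256 reaches it, so n = 8.

8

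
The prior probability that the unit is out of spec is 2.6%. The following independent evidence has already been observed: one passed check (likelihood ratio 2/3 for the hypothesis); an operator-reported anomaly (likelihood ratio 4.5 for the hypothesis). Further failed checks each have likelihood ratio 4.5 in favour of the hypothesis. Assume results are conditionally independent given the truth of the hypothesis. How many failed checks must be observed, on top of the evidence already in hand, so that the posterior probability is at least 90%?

Prior odds = 0.026/0.974 = 13/487.
Combined Bayes factor of the evidence already in hand = (2/3) × 4.5 = 3.
Odds after that evidence = (13/487) × 3 = 39/487.
Target odds = 0.9/0.1 = 9.
Need 4.5ⁿ ≥ 9 ÷ (39/487) = 1461/13.
4.5³ = 91.125 falls short of 1461/13 but 4.5⁴ = 410.0625 reaches it, so n = 4.

4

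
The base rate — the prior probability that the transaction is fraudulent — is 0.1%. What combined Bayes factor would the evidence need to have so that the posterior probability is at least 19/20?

Prior odds = 0.001/0.999 = 1/999.
Target odds = 0.95/0.05 = 19.
Required Bayes factor = 19 ÷ (1/999) = 18981.

18981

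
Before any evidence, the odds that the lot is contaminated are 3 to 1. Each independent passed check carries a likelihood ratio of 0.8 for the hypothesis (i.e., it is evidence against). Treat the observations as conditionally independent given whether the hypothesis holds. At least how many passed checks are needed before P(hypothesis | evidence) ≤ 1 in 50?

23

Prior odds = 3.
Likelihood ratio per passed check = 0.8.
Target odds: 0.02 ÷ 0.98 = 1/49.
Require 0.8ⁿ ≤ 1/49 ÷ 3 = 1/147.
0.8²² ≈0.0073787 is still above 1/147 but 0.8²³ ≈0.00590296 is at or below it, so n = 23.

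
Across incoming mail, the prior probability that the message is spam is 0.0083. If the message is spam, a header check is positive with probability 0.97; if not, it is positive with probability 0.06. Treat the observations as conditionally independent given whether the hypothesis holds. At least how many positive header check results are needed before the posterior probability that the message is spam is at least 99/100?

4

Prior odds = 0.0083/0.9917 = 83/9917.
Likelihood ratio of a positive = 0.97/0.06 = 97/6.
Target odds: 0.99 ÷ 0.01 = 99.
Require (97/6)ⁿ ≥ 99 ÷ (83/9917) = 981783/83.
(97/6)³ = 912673/216 falls short of 981783/83 but (97/6)⁴ = 88529281/1296 reaches it, so n = 4.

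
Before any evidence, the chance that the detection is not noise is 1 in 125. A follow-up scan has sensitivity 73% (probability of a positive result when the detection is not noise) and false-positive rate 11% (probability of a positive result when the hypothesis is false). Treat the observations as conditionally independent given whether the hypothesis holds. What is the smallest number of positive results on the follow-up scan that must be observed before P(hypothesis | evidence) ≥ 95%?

Prior odds: 0.008 ÷ 0.992 = 1/124.
Likelihood ratio of a positive result = 0.73/0.11 = 73/11.
Target posterior odds = 0.95/0.05 = 19.
Need (1/124) × (73/11)ⁿ ≥ 19, i.e. (73/11)ⁿ ≥ 2356.
(73/11)⁴ = 28398241/14641 falls short of 2356 but (73/11)⁵ ≈12872.1 reaches it, so n = 5.

5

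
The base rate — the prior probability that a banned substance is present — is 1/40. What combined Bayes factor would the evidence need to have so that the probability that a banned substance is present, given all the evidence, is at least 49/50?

Prior odds = 0.025/0.975 = 1/39.
Target odds = 0.98/0.02 = 49.
Required Bayes factor = 49 ÷ (1/39) = 1911.

1911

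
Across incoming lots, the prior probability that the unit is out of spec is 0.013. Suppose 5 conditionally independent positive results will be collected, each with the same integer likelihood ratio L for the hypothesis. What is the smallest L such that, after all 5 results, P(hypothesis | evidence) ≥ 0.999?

Prior odds = 0.013/0.987 = 13/987.
Target odds = 0.999/0.001 = 999.
Need L⁵ ≥ 999 ÷ (13/987) = 986013/13.
9⁵ = 59049 < 986013/13 ≤ 100000 = 10⁵, so L = 10.

10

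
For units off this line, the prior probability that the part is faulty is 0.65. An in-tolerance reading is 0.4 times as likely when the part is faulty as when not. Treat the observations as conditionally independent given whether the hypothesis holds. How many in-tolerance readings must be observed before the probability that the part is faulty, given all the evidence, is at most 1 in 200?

7

Prior odds = 0.65/0.35 = 13/7.
Likelihood ratio per in-tolerance reading = 0.4.
Target odds: 0.005 ÷ 0.995 = 1/199.
Need (13/7) × 0.4ⁿ ≤ 1/199, i.e. 0.4ⁿ ≤ 7/2587.
0.4⁶ = 64/15625 is still above 7/2587 but 0.4⁷ = 128/78125 is at or below it, so n = 7.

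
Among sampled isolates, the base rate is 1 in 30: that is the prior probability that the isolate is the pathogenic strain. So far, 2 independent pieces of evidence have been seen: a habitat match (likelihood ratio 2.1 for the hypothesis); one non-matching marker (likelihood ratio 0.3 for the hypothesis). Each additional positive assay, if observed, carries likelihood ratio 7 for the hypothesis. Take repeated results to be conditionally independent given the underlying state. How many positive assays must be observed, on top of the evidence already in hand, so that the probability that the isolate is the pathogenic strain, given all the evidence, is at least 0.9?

Prior odds = (1/30)/(29/30) = 1/29.
Combined Bayes factor of the evidence already in hand = 2.1 × 0.3 = 0.63.
Odds after that evidence = (1/29) × 0.63 = 63/2900.
Target odds = 0.9/0.1 = 9.
Need 7ⁿ ≥ 9 ÷ (63/2900) = 2900/7.
7³ = 343 falls short of 2900/7 but 7⁴ = 2401 reaches it, so n = 4.

4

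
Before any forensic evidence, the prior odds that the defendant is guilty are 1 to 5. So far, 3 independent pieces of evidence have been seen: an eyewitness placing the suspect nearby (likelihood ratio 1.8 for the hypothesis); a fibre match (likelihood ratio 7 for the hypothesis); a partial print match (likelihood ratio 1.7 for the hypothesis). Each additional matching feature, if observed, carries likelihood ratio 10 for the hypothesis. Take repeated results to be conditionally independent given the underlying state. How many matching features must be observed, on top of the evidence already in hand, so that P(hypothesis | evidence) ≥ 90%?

1

Prior odds = 0.2.
Combined Bayes factor of the evidence already in hand = 1.8 × 7 × 1.7 = 21.42.
Odds after that evidence = 0.2 × 21.42 = 4.284.
Target odds = 0.9/0.1 = 9.
Need 10ⁿ ≥ 9 ÷ 4.284 = 250/119.
10¹ = 10, which meets the required 250/119; so n = 1.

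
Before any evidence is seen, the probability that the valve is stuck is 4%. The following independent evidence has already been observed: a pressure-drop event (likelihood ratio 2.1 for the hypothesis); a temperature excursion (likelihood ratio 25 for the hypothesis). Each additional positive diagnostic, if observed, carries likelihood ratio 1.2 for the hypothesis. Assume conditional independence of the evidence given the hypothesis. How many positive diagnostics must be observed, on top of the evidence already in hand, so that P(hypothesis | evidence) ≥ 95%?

12

Prior odds = 0.04/0.96 = 1/24.
Combined Bayes factor of the evidence already in hand = 2.1 × 25 = 52.5.
Odds after that evidence = (1/24) × 52.5 = 2.1875.
Target odds = 0.95/0.05 = 19.
Need 1.2ⁿ ≥ 19 ÷ 2.1875 = 304/35.
1.2¹¹ = 362797056/48828125 falls short of 304/35 but 1.2¹² ≈8.9161 reaches it, so n = 12.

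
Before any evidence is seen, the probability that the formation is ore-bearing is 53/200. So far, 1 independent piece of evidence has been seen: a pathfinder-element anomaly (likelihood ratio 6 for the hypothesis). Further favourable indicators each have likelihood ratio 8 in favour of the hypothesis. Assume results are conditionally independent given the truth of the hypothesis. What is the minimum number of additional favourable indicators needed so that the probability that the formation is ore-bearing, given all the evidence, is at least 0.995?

3

Prior odds = 0.265/0.735 = 53/147.
Bayes factor of the evidence already in hand = 6.
Odds after that evidence = (53/147) × 6 = 106/49.
Target odds = 0.995/0.005 = 199.
Need 8ⁿ ≥ 199 ÷ (106/49) = 9751/106.
8² = 64 falls short of 9751/106 but 8³ = 512 reaches it, so n = 3.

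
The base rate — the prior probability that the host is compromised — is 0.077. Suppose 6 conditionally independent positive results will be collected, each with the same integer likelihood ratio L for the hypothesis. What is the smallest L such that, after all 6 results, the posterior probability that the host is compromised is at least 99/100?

Prior odds = 0.077/0.923 = 77/923.
Target odds = 0.99/0.01 = 99.
Need L⁶ ≥ 99 ÷ (77/923) = 8307/7.
3⁶ = 729 < 8307/7 ≤ 4096 = 4⁶, so L = 4.

4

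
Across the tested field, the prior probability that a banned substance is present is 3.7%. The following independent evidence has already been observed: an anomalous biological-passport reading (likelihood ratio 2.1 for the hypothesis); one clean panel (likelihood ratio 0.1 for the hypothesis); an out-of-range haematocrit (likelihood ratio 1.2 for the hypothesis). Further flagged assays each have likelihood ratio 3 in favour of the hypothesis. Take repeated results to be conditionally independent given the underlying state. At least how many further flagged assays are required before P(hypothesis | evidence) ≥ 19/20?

7

Prior odds = 0.037/0.963 = 37/963.
Combined Bayes factor of the evidence already in hand = 2.1 × 0.1 × 1.2 = 0.252.
Odds after that evidence = (37/963) × 0.252 = 259/26750.
Target odds = 0.95/0.05 = 19.
Need 3ⁿ ≥ 19 ÷ (259/26750) = 508250/259.
3⁶ = 729 falls short of 508250/259 but 3⁷ = 2187 reaches it, so n = 7.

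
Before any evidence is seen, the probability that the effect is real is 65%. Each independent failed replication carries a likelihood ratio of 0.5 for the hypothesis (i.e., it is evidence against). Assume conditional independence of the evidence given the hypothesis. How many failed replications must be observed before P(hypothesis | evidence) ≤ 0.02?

Prior odds = 0.65/0.35 = 13/7.
Likelihood ratio per failed replication = 0.5.
Target odds: 0.02 ÷ 0.98 = 1/49.
Need (13/7) × 0.5ⁿ ≤ 1/49, i.e. 0.5ⁿ ≤ 1/91.
0.5⁶ = 0.015625 is still above 1/91 but 0.5⁷ = 0.0078125 is at or below it, so n = 7.

7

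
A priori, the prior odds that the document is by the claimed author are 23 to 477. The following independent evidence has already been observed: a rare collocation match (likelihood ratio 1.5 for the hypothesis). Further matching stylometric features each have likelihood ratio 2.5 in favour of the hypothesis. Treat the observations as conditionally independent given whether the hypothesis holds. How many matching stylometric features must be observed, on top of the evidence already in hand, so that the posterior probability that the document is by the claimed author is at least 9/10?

Prior odds = 23/477.
Bayes factor of the evidence already in hand = 1.5.
Odds after that evidence = (23/477) × 1.5 = 23/318.
Target odds = 0.9/0.1 = 9.
Need 2.5ⁿ ≥ 9 ÷ (23/318) = 2862/23.
2.5⁵ = 97.65625 falls short of 2862/23 but 2.5⁶ = 244.140625 reaches it, so n = 6.

6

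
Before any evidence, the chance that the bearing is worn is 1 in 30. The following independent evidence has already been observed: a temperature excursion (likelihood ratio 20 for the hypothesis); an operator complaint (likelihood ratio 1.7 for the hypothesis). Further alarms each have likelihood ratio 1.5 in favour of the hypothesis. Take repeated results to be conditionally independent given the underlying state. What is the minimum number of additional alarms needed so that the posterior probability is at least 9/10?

6

Prior odds = (1/30)/(29/30) = 1/29.
Combined Bayes factor of the evidence already in hand = 20 × 1.7 = 34.
Odds after that evidence = (1/29) × 34 = 34/29.
Target odds = 0.9/0.1 = 9.
Need 1.5ⁿ ≥ 9 ÷ (34/29) = 261/34.
1.5⁵ = 7.59375 falls short of 261/34 but 1.5⁶ = 11.390625 reaches it, so n = 6.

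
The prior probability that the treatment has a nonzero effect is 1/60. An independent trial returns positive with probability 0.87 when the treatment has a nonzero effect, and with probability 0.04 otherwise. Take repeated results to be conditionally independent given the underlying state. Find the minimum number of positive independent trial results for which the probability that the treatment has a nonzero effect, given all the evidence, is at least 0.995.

Prior odds: (1/60) ÷ (59/60) = 1/59.
Likelihood ratio of a positive result = 0.87/0.04 = 21.75.
Target posterior odds = 0.995/0.005 = 199.
Require 21.75ⁿ ≥ 199 ÷ (1/59) = 11741.
21.75³ = 658503/64 falls short of 11741 but 21.75⁴ = 57289761/256 reaches it, so n = 4.

4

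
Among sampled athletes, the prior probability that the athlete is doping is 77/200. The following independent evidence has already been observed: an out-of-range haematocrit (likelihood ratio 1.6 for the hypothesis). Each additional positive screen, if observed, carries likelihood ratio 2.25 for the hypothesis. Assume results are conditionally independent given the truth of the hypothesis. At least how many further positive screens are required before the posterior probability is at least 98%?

Prior odds = 0.385/0.615 = 77/123.
Bayes factor of the evidence already in hand = 1.6.
Odds after that evidence = (77/123) × 1.6 = 616/615.
Target odds = 0.98/0.02 = 49.
Need 2.25ⁿ ≥ 49 ÷ (616/615) = 4305/88.
2.25⁴ = 25.62890625 falls short of 4305/88 but 2.25⁵ = 59049/1024 reaches it, so n = 5.

5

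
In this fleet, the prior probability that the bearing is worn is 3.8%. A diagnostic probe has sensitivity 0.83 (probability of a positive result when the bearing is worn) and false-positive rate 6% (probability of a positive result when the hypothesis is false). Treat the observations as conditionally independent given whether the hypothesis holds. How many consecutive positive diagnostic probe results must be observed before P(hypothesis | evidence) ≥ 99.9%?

4

Prior odds = 0.038/0.962 = 19/481.
Likelihood ratio of a positive result = 0.83/0.06 = 83/6.
Target odds: 0.999 ÷ 0.001 = 999.
Need (19/481) × (83/6)ⁿ ≥ 999, i.e. (83/6)ⁿ ≥ 480519/19.
(83/6)³ = 571787/216 falls short of 480519/19 but (83/6)⁴ = 47458321/1296 reaches it, so n = 4.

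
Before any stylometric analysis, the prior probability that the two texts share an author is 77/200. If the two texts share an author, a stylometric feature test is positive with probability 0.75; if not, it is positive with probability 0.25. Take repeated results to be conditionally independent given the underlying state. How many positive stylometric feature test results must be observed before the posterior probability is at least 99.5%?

6

Prior odds: 0.385 ÷ 0.615 = 77/123.
Likelihood ratio of a positive = 0.75/0.25 = 3.
Target odds: 0.995 ÷ 0.005 = 199.
Need (77/123) × 3ⁿ ≥ 199, i.e. 3ⁿ ≥ 24477/77.
3⁵ = 243 falls short of 24477/77 but 3⁶ = 729 reaches it, so n = 6.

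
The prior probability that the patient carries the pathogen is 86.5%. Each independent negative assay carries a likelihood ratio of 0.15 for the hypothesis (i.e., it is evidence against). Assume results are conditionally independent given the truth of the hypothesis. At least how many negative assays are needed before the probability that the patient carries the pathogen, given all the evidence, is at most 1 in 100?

Prior odds: 0.865 ÷ 0.135 = 173/27.
Likelihood ratio per negative assay = 0.15.
Target odds: 0.01 ÷ 0.99 = 1/99.
Require 0.15ⁿ ≤ 1/99 ÷ (173/27) = 3/1903.
0.15³ = 0.003375 is still above 3/1903 but 0.15⁴ = 81/160000 is at or below it, so n = 4.

4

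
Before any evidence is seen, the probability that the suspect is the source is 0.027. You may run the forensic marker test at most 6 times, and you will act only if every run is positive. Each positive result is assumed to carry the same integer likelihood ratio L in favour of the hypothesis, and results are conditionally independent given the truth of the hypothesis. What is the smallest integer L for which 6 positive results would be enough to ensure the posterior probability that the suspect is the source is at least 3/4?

3

Prior odds = 0.027/0.973 = 27/973.
Target odds = 0.75/0.25 = 3.
Need L⁶ ≥ 3 ÷ (27/973) = 973/9.
2⁶ = 64 < 973/9 ≤ 729 = 3⁶, so L = 3.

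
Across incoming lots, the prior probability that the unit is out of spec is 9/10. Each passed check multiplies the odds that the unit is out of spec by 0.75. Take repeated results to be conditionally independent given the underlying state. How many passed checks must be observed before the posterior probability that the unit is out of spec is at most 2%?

22

Prior odds: 0.9 ÷ 0.1 = 9.
Likelihood ratio per passed check = 0.75.
Target posterior odds = 0.02/0.98 = 1/49.
Require 0.75ⁿ ≤ 1/49 ÷ 9 = 1/441.
0.75²¹ ≈0.00237841 is still above 1/441 but 0.75²² ≈0.00178381 is at or below it, so n = 22.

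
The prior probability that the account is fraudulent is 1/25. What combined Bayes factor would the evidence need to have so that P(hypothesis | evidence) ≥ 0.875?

Prior odds = 0.04/0.96 = 1/24.
Target odds = 0.875/0.125 = 7.
Required Bayes factor = 7 ÷ (1/24) = 168.

168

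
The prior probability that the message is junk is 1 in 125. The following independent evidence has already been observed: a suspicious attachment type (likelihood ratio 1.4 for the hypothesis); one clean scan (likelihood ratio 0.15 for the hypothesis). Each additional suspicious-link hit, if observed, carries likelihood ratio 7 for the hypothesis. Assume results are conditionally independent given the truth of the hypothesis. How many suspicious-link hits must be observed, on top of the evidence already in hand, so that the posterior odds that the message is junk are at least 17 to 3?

Prior odds = 0.008/0.992 = 1/124.
Combined Bayes factor of the evidence already in hand = 1.4 × 0.15 = 0.21.
Odds after that evidence = (1/124) × 0.21 = 21/12400.
Target odds = 17/3.
Need 7ⁿ ≥ 17/3 ÷ (21/12400) = 210800/63.
7⁴ = 2401 falls short of 210800/63 but 7⁵ = 16807 reaches it, so n = 5.

5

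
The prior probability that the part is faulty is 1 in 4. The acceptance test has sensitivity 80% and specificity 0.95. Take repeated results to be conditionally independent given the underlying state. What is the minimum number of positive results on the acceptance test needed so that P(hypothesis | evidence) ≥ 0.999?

Prior odds: 0.25 ÷ 0.75 = 1/3.
False-positive rate = 1 − 0.95 = 0.05; likelihood ratio of a positive = 0.8/0.05 = 16.
Target odds: 0.999 ÷ 0.001 = 999.
Need (1/3) × 16ⁿ ≥ 999, i.e. 16ⁿ ≥ 2997.
16² = 256 falls short of 2997 but 16³ = 4096 reaches it, so n = 3.

3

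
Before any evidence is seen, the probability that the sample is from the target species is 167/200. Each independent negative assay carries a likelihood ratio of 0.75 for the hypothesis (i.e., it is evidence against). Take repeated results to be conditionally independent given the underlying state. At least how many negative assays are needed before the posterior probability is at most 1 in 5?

11

Prior odds: 0.835 ÷ 0.165 = 167/33.
Likelihood ratio per negative assay = 0.75.
Target odds: 0.2 ÷ 0.8 = 0.25.
Require 0.75ⁿ ≤ 0.25 ÷ (167/33) = 33/668.
0.75¹⁰ = 59049/1048576 is still above 33/668 but 0.75¹¹ = 177147/4194304 is at or below it, so n = 11.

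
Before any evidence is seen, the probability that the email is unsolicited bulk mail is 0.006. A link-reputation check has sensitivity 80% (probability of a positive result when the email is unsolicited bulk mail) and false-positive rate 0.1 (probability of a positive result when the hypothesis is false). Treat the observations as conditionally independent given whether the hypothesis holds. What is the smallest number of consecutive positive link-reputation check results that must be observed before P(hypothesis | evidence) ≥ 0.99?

Prior odds: 0.006 ÷ 0.994 = 3/497.
Likelihood ratio of a positive result = 0.8/0.1 = 8.
Target posterior odds = 0.99/0.01 = 99.
Need (3/497) × 8ⁿ ≥ 99, i.e. 8ⁿ ≥ 16401.
8⁴ = 4096 falls short of 16401 but 8⁵ = 32768 reaches it, so n = 5.

5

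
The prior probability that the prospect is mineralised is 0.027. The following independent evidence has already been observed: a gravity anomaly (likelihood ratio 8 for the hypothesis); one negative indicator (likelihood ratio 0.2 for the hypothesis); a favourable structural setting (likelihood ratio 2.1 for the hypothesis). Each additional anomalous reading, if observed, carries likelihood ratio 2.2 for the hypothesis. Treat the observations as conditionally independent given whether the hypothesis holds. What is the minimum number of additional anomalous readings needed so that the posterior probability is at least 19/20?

Prior odds = 0.027/0.973 = 27/973.
Combined Bayes factor of the evidence already in hand = 8 × 0.2 × 2.1 = 3.36.
Odds after that evidence = (27/973) × 3.36 = 324/3475.
Target odds = 0.95/0.05 = 19.
Need 2.2ⁿ ≥ 19 ÷ (324/3475) = 66025/324.
2.2⁶ = 1771561/15625 falls short of 66025/324 but 2.2⁷ = 19487171/78125 reaches it, so n = 7.

7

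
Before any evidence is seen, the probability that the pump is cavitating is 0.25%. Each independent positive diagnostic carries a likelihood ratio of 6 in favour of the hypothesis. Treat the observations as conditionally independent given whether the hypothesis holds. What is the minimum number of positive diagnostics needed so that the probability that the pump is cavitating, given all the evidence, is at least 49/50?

Prior odds = 0.0025/0.9975 = 1/399.
Likelihood ratio per positive diagnostic = 6.
Target odds: 0.98 ÷ 0.02 = 49.
Need (1/399) × 6ⁿ ≥ 49, i.e. 6ⁿ ≥ 19551.
6⁵ = 7776 falls short of 19551 but 6⁶ = 46656 reaches it, so n = 6.

6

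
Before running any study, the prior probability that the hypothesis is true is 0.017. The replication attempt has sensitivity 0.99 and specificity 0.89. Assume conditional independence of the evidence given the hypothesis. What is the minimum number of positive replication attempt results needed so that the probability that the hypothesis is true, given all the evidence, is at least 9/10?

3

Prior odds: 0.017 ÷ 0.983 = 17/983.
False-positive rate = 1 − 0.89 = 0.11; likelihood ratio of a positive = 0.99/0.11 = 9.
Target posterior odds = 0.9/0.1 = 9.
Require 9ⁿ ≥ 9 ÷ (17/983) = 8847/17.
9² = 81 falls short of 8847/17 but 9³ = 729 reaches it, so n = 3.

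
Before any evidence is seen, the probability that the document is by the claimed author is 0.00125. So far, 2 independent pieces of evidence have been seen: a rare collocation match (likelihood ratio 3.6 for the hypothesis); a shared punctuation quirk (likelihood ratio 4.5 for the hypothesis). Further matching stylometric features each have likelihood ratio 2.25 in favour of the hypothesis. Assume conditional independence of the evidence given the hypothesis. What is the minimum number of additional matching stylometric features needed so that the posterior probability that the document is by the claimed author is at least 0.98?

Prior odds = 0.00125/0.99875 = 1/799.
Combined Bayes factor of the evidence already in hand = 3.6 × 4.5 = 16.2.
Odds after that evidence = (1/799) × 16.2 = 81/3995.
Target odds = 0.98/0.02 = 49.
Need 2.25ⁿ ≥ 49 ÷ (81/3995) = 195755/81.
2.25⁹ = 387420489/262144 falls short of 195755/81 but 2.25¹⁰ ≈3325.26 reaches it, so n = 10.

10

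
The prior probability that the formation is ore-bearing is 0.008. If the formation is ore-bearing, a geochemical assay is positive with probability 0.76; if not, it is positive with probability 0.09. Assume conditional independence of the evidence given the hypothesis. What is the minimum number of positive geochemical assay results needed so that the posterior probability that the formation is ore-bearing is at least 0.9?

4

Prior odds = 0.008/0.992 = 1/124.
Likelihood ratio of a positive = 0.76/0.09 = 76/9.
Target odds: 0.9 ÷ 0.1 = 9.
Require (76/9)ⁿ ≥ 9 ÷ (1/124) = 1116.
(76/9)³ = 438976/729 falls short of 1116 but (76/9)⁴ = 33362176/6561 reaches it, so n = 4.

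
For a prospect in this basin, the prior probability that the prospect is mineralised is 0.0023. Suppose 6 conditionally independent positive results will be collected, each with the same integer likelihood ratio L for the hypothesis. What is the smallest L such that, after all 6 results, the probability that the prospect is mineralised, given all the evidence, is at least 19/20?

5

Prior odds = 0.0023/0.9977 = 23/9977.
Target odds = 0.95/0.05 = 19.
Need L⁶ ≥ 19 ÷ (23/9977) = 189563/23.
4⁶ = 4096 < 189563/23 ≤ 15625 = 5⁶, so L = 5.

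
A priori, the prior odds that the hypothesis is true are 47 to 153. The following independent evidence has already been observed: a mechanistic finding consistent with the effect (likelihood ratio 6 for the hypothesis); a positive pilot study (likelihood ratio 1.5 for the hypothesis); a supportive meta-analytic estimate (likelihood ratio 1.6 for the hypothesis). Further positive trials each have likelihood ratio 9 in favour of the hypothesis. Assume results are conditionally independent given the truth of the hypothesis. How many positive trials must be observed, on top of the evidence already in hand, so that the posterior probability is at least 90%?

Prior odds = 47/153.
Combined Bayes factor of the evidence already in hand = 6 × 1.5 × 1.6 = 14.4.
Odds after that evidence = (47/153) × 14.4 = 376/85.
Target odds = 0.9/0.1 = 9.
Need 9ⁿ ≥ 9 ÷ (376/85) = 765/376.
9¹ = 9, which meets the required 765/376; so n = 1.

1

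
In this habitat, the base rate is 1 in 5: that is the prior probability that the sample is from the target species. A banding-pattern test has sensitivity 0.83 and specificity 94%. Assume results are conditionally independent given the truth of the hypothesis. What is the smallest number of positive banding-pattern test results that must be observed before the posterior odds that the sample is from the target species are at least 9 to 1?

2

Prior odds = 0.2/0.8 = 0.25.
False-positive rate = 1 − 0.94 = 0.06; likelihood ratio of a positive = 0.83/0.06 = 83/6.
Target odds = 9.
Require (83/6)ⁿ ≥ 9 ÷ 0.25 = 36.
(83/6)¹ = 83/6 falls short of 36 but (83/6)² = 6889/36 reaches it, so n = 2.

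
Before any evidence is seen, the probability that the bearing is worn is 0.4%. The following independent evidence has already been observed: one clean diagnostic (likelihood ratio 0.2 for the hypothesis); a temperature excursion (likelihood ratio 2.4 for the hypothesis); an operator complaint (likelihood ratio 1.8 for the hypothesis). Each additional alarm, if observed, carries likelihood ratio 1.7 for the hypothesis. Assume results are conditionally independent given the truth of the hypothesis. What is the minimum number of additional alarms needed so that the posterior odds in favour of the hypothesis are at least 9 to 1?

Prior odds = 0.004/0.996 = 1/249.
Combined Bayes factor of the evidence already in hand = 0.2 × 2.4 × 1.8 = 0.864.
Odds after that evidence = (1/249) × 0.864 = 36/10375.
Target odds = 9.
Need 1.7ⁿ ≥ 9 ÷ (36/10375) = 2593.75.
1.7¹⁴ ≈1683.78 falls short of 2593.75 but 1.7¹⁵ ≈2862.42 reaches it, so n = 15.

15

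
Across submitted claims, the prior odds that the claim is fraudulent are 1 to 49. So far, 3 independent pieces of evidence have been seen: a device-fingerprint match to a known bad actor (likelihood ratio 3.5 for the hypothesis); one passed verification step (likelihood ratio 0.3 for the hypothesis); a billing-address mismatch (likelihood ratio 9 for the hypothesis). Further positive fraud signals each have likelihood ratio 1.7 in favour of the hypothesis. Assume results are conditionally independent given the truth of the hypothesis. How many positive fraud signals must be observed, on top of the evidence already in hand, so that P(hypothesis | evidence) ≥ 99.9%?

Prior odds = 1/49.
Combined Bayes factor of the evidence already in hand = 3.5 × 0.3 × 9 = 9.45.
Odds after that evidence = (1/49) × 9.45 = 27/140.
Target odds = 0.999/0.001 = 999.
Need 1.7ⁿ ≥ 999 ÷ (27/140) = 5180.
1.7¹⁶ ≈4866.12 falls short of 5180 but 1.7¹⁷ ≈8272.4 reaches it, so n = 17.

17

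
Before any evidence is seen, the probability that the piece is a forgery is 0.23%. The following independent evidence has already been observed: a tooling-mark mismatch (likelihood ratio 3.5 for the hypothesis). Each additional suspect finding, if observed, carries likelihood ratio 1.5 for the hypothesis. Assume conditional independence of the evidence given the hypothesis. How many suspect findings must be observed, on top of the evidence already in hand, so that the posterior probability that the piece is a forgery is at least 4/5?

16

Prior odds = 0.0023/0.9977 = 23/9977.
Bayes factor of the evidence already in hand = 3.5.
Odds after that evidence = (23/9977) × 3.5 = 161/19954.
Target odds = 0.8/0.2 = 4.
Need 1.5ⁿ ≥ 4 ÷ (161/19954) = 79816/161.
1.5¹⁵ = 14348907/32768 falls short of 79816/161 but 1.5¹⁶ = 43046721/65536 reaches it, so n = 16.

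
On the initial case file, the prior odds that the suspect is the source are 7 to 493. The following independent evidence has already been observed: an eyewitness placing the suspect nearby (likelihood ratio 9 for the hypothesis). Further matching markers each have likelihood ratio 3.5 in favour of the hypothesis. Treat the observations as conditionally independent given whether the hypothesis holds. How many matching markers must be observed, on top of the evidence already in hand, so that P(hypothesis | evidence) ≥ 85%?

4

Prior odds = 7/493.
Bayes factor of the evidence already in hand = 9.
Odds after that evidence = (7/493) × 9 = 63/493.
Target odds = 0.85/0.15 = 17/3.
Need 3.5ⁿ ≥ 17/3 ÷ (63/493) = 8381/189.
3.5³ = 42.875 falls short of 8381/189 but 3.5⁴ = 150.0625 reaches it, so n = 4.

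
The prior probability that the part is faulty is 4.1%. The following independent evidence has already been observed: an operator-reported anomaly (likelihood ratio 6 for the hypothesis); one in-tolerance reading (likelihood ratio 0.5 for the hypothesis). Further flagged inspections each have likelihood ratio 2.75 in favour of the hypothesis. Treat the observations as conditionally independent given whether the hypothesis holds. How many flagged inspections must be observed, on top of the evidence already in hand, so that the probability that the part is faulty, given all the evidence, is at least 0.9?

5

Prior odds = 0.041/0.959 = 41/959.
Combined Bayes factor of the evidence already in hand = 6 × 0.5 = 3.
Odds after that evidence = (41/959) × 3 = 123/959.
Target odds = 0.9/0.1 = 9.
Need 2.75ⁿ ≥ 9 ÷ (123/959) = 2877/41.
2.75⁴ = 57.19140625 falls short of 2877/41 but 2.75⁵ = 161051/1024 reaches it, so n = 5.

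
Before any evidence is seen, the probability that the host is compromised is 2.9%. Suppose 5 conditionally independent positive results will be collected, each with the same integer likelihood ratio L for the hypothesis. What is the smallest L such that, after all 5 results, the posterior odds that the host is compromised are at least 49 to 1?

Prior odds = 0.029/0.971 = 29/971.
Target odds = 49.
Need L⁵ ≥ 49 ÷ (29/971) = 47579/29.
4⁵ = 1024 < 47579/29 ≤ 3125 = 5⁵, so L = 5.

5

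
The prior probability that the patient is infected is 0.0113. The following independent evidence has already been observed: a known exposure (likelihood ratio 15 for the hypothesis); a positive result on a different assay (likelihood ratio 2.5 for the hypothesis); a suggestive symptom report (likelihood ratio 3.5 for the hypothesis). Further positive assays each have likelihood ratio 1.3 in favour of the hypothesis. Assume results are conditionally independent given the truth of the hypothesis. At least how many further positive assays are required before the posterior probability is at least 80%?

4

Prior odds = 0.0113/0.9887 = 113/9887.
Combined Bayes factor of the evidence already in hand = 15 × 2.5 × 3.5 = 131.25.
Odds after that evidence = (113/9887) × 131.25 = 59325/39548.
Target odds = 0.8/0.2 = 4.
Need 1.3ⁿ ≥ 4 ÷ (59325/39548) = 158192/59325.
1.3³ = 2.197 falls short of 158192/59325 but 1.3⁴ = 2.8561 reaches it, so n = 4.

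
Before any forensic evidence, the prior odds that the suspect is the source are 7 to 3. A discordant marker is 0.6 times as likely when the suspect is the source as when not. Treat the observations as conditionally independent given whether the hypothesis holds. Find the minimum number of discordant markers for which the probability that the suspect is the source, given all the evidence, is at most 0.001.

16

Prior odds = 7/3.
Likelihood ratio per discordant marker = 0.6.
Target odds: 0.001 ÷ 0.999 = 1/999.
Require 0.6ⁿ ≤ 1/999 ÷ (7/3) = 1/2331.
0.6¹⁵ ≈0.000470185 is still above 1/2331 but 0.6¹⁶ ≈0.000282111 is at or below it, so n = 16.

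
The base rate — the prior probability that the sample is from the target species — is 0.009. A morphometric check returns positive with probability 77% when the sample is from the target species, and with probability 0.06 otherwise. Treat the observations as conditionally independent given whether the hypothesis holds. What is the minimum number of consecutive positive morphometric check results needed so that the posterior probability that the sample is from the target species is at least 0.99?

4

Prior odds = 0.009/0.991 = 9/991.
Likelihood ratio of a positive result = 0.77/0.06 = 77/6.
Target odds: 0.99 ÷ 0.01 = 99.
Require (77/6)ⁿ ≥ 99 ÷ (9/991) = 10901.
(77/6)³ = 456533/216 falls short of 10901 but (77/6)⁴ = 35153041/1296 reaches it, so n = 4.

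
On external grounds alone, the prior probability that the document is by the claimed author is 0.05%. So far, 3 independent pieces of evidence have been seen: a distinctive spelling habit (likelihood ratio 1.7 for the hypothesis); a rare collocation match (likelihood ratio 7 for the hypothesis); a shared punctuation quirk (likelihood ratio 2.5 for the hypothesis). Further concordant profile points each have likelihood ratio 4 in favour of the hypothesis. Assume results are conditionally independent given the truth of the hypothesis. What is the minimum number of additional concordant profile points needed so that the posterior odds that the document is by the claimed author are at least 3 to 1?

4

Prior odds = 0.0005/0.9995 = 1/1999.
Combined Bayes factor of the evidence already in hand = 1.7 × 7 × 2.5 = 29.75.
Odds after that evidence = (1/1999) × 29.75 = 119/7996.
Target odds = 3.
Need 4ⁿ ≥ 3 ÷ (119/7996) = 23988/119.
4³ = 64 falls short of 23988/119 but 4⁴ = 256 reaches it, so n = 4.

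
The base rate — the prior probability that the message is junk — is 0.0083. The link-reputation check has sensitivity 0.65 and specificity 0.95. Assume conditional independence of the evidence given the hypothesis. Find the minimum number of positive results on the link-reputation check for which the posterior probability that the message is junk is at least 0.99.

4

Prior odds: 0.0083 ÷ 0.9917 = 83/9917.
False-positive rate = 1 − 0.95 = 0.05; likelihood ratio of a positive = 0.65/0.05 = 13.
Target odds: 0.99 ÷ 0.01 = 99.
Require 13ⁿ ≥ 99 ÷ (83/9917) = 981783/83.
13³ = 2197 falls short of 981783/83 but 13⁴ = 28561 reaches it, so n = 4.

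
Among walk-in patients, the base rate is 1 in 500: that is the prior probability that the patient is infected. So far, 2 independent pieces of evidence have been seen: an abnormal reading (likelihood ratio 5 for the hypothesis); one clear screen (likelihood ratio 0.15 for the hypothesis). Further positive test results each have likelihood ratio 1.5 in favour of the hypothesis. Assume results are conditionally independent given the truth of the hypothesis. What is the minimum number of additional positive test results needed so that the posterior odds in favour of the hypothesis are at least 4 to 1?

Prior odds = 0.002/0.998 = 1/499.
Combined Bayes factor of the evidence already in hand = 5 × 0.15 = 0.75.
Odds after that evidence = (1/499) × 0.75 = 3/1996.
Target odds = 4.
Need 1.5ⁿ ≥ 4 ÷ (3/1996) = 7984/3.
1.5¹⁹ ≈2216.84 falls short of 7984/3 but 1.5²⁰ ≈3325.26 reaches it, so n = 20.

20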